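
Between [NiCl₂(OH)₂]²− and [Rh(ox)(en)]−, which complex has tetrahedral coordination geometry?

[NiCl₂(OH)₂]²−

For [NiCl₂(OH)₂]²−: Ligand charges: each chloride is −1; each hydroxide is −1. With an overall charge of −2 the nickel centre must be in the +2 oxidation state. Group 10 minus oxidation state 2 gives a d⁸ configuration. Chloride and hydroxide are weak-field ligands. With weak-field ligands the CFSE gain from square planar is small, so a 3d d⁸ ion takes the sterically preferred tetrahedral geometry. → tetrahedral.
For [Rh(ox)(en)]−: Summing ligand charges against the −1 overall charge gives an oxidation state of +1 for rhodium. Rhodium is a group-9 element; Rh(I) is therefore d⁸. A 4d d⁸ ion has a large crystal-field splitting; square planar leaves the high-energy d_{x²−y²} orbital empty and maximises CFSE. → square planar.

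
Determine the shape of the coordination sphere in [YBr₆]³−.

Each bromide is −1; balancing the −3 overall charge requires Y(III).
Group 3 minus oxidation state 3 gives a d⁰ configuration.
With 6 monodentate ligands the coordination number is 6.
Six donors around a single metal centre give an octahedral coordination sphere.

octahedral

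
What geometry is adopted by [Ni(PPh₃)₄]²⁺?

square planar

Summing ligand charges against the +2 overall charge gives an oxidation state of +2 for nickel.
Group 10 minus oxidation state 2 gives a d⁸ configuration.
Coordination number: 4.
Triphenylphosphine is a strong-field ligand (high in the spectrochemical series).
A 3d d⁸ ion with strong-field ligands gains enough CFSE to favour square planar over tetrahedral.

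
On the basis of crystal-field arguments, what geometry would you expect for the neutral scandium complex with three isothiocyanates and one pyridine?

tetrahedral

Summing ligand charges against the 0 overall charge gives an oxidation state of +3 for scandium.
Group 3 minus oxidation state 3 gives a d⁰ configuration.
Coordination number: 4.
A d⁰ ion has no crystal-field stabilisation preference between square planar and tetrahedral, so four ligands adopt the sterically favoured tetrahedral geometry.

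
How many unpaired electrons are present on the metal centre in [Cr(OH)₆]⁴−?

Ligand charges: each hydroxide is −1. With an overall charge of −4 the chromium centre must be in the +2 oxidation state.
Chromium is a group-6 element; Cr(II) is therefore d⁴.
The spin state decides the count: Hydroxide is a weak-field ligand for a first-row metal, so the complex is high-spin.
An octahedral high-spin d⁴ ion is t₂g³e_g¹, giving 4 unpaired electrons.

4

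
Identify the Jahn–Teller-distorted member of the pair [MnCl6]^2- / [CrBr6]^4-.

[CrBr6]^4-

[MnCl6]^2-: Summing ligand charges against the −2 overall charge gives an oxidation state of +4 for manganese. Manganese is a group-7 element; Mn(IV) is therefore d³. The d³ configuration leaves the e_g set evenly filled (or empty) — no strong Jahn–Teller driving force.
[CrBr6]^4-: Summing ligand charges against the −4 overall charge gives an oxidation state of +2 for chromium. Cr sits in group 6, so the d-electron count is 6 − 2 = 4. Bromide is a weak-field ligand for a first-row metal, so the complex is high-spin. The t₂g³e_g¹ (high-spin) configuration has an unevenly filled e_g set; the Jahn–Teller theorem predicts a tetragonal distortion (typically axial elongation) to lift the degeneracy.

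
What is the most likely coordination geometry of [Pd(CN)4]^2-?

Summing ligand charges against the −2 overall charge gives an oxidation state of +2 for palladium.
Pd sits in group 10, so the d-electron count is 10 − 2 = 8.
Coordination number: 4.
A 4d d⁸ ion has a large crystal-field splitting; square planar leaves the high-energy d_{x²−y²} orbital empty and maximises CFSE.

square planar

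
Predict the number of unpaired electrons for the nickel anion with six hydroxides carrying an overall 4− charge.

Summing ligand charges against the −4 overall charge gives an oxidation state of +2 for nickel.
Group 10 minus oxidation state 2 gives a d⁸ configuration.
In an octahedral field the d⁸ configuration is t₂g⁶e_g² (only one arrangement possible), giving 2 unpaired electrons.

2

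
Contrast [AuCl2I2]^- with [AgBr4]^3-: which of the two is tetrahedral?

[AgBr4]^3-

For [AuCl2I2]^-: Ligand charges: each chloride is −1; each iodide is −1. With an overall charge of −1 the gold centre must be in the +3 oxidation state. Group 11 minus oxidation state 3 gives a d⁸ configuration. A 5d d⁸ ion has a large crystal-field splitting; square planar leaves the high-energy d_{x²−y²} orbital empty and maximises CFSE. → square planar.
For [AgBr4]^3-: Each bromide is −1; balancing the −3 overall charge requires Ag(I). Group 11 minus oxidation state 1 gives a d¹⁰ configuration. A d¹⁰ ion has no crystal-field stabilisation preference between square planar and tetrahedral, so four ligands adopt the sterically favoured tetrahedral geometry. → tetrahedral.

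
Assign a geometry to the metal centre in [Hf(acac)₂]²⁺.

tetrahedral

Summing ligand charges against the +2 overall charge gives an oxidation state of +4 for hafnium.
Hafnium is a group-4 element; Hf(IV) is therefore d⁰.
Counting donor atoms: 2×acetylacetonate (bidentate) → 4 donors. Coordination number = 4.
A d⁰ ion has no crystal-field stabilisation preference between square planar and tetrahedral, so four ligands adopt the sterically favoured tetrahedral geometry.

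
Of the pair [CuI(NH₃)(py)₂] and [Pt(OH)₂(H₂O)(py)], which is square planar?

For [CuI(NH₃)(py)₂]: Each iodide is −1; ammonia is neutral; pyridine is neutral; balancing the 0 overall charge requires Cu(I). Cu sits in group 11, so the d-electron count is 11 − 1 = 10. A d¹⁰ ion has no crystal-field stabilisation preference between square planar and tetrahedral, so four ligands adopt the sterically favoured tetrahedral geometry. → tetrahedral.
For [Pt(OH)₂(H₂O)(py)]: Ligand charges: each hydroxide is −1; water is neutral; pyridine is neutral. With an overall charge of 0 the platinum centre must be in the +2 oxidation state. Pt sits in group 10, so the d-electron count is 10 − 2 = 8. A 5d d⁸ ion has a large crystal-field splitting; square planar leaves the high-energy d_{x²−y²} orbital empty and maximises CFSE. → square planar.

[Pt(OH)₂(H₂O)(py)]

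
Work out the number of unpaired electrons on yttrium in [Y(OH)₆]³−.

0

Each hydroxide is −1; balancing the −3 overall charge requires Y(III).
Group 3 minus oxidation state 3 gives a d⁰ configuration.
In an octahedral field the d⁰ configuration is t₂g⁰e_g⁰, giving 0 unpaired electrons.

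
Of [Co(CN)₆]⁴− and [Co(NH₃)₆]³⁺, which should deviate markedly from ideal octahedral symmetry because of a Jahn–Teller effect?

[Co(CN)₆]⁴−

[Co(CN)₆]⁴−: Ligand charges: each cyanide is −1. With an overall charge of −4 the cobalt centre must be in the +2 oxidation state. Group 9 minus oxidation state 2 gives a d⁷ configuration. Cyanide is a strong-field ligand (high in the spectrochemical series) for a first-row metal, so the complex is low-spin. The t₂g⁶e_g¹ (low-spin) configuration has an unevenly filled e_g set; the Jahn–Teller theorem predicts a tetragonal distortion (typically axial elongation) to lift the degeneracy.
[Co(NH₃)₆]³⁺: Ligand charges: ammonia is neutral. With an overall charge of +3 the cobalt centre must be in the +3 oxidation state. Cobalt is a group-9 element; Co(III) is therefore d⁶. Co(III) has an exceptionally large octahedral splitting and is low-spin with essentially every ligand except fluoride. The d⁶ configuration leaves the e_g set evenly filled (or empty) — no strong Jahn–Teller driving force.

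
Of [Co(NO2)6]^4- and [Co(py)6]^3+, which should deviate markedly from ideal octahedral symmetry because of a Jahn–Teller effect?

[Co(NO2)6]^4-: Summing ligand charges against the −4 overall charge gives an oxidation state of +2 for cobalt. Cobalt is a group-9 element; Co(II) is therefore d⁷. Nitro (N-bound nitrite) is a strong-field ligand (high in the spectrochemical series) for a first-row metal, so the complex is low-spin. The t₂g⁶e_g¹ (low-spin) configuration has an unevenly filled e_g set; the Jahn–Teller theorem predicts a tetragonal distortion (typically axial elongation) to lift the degeneracy.
[Co(py)6]^3+: Pyridine is neutral; balancing the +3 overall charge requires Co(III). Cobalt is a group-9 element; Co(III) is therefore d⁶. Co(III) has an exceptionally large octahedral splitting and is low-spin with essentially every ligand except fluoride. The d⁶ configuration leaves the e_g set evenly filled (or empty) — no strong Jahn–Teller driving force.

[Co(NO2)6]^4-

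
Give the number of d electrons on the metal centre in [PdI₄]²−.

d⁸

Each iodide is −1; balancing the −2 overall charge requires Pd(II).
Group 10 minus oxidation state 2 gives a d⁸ configuration.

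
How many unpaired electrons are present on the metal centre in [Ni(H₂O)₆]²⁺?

Summing ligand charges against the +2 overall charge gives an oxidation state of +2 for nickel.
Group 10 minus oxidation state 2 gives a d⁸ configuration.
In an octahedral field the d⁸ configuration is t₂g⁶e_g² (only one arrangement possible), giving 2 unpaired electrons.

2 unpaired electrons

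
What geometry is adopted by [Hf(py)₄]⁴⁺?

tetrahedral

Summing ligand charges against the +4 overall charge gives an oxidation state of +4 for hafnium.
Hf sits in group 4, so the d-electron count is 4 − 4 = 0.
With 4 monodentate ligands the coordination number is 4.
A d⁰ ion has no crystal-field stabilisation preference between square planar and tetrahedral, so four ligands adopt the sterically favoured tetrahedral geometry.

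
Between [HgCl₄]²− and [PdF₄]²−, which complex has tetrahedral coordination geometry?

[HgCl₄]²−

For [HgCl₄]²−: Each chloride is −1; balancing the −2 overall charge requires Hg(II). Group 12 minus oxidation state 2 gives a d¹⁰ configuration. A d¹⁰ ion has no crystal-field stabilisation preference between square planar and tetrahedral, so four ligands adopt the sterically favoured tetrahedral geometry. → tetrahedral.
For [PdF₄]²−: Each fluoride is −1; balancing the −2 overall charge requires Pd(II). Palladium is a group-10 element; Pd(II) is therefore d⁸. A 4d d⁸ ion has a large crystal-field splitting; square planar leaves the high-energy d_{x²−y²} orbital empty and maximises CFSE. → square planar.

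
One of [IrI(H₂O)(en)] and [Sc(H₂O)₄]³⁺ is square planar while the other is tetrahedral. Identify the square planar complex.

[IrI(H₂O)(en)]

For [IrI(H₂O)(en)]: Ligand charges: each iodide is −1; water is neutral; ethylenediamine is neutral. With an overall charge of 0 the iridium centre must be in the +1 oxidation state. Ir sits in group 9, so the d-electron count is 9 − 1 = 8. A 5d d⁸ ion has a large crystal-field splitting; square planar leaves the high-energy d_{x²−y²} orbital empty and maximises CFSE. → square planar.
For [Sc(H₂O)₄]³⁺: Water is neutral; balancing the +3 overall charge requires Sc(III). Sc sits in group 3, so the d-electron count is 3 − 3 = 0. A d⁰ ion has no crystal-field stabilisation preference between square planar and tetrahedral, so four ligands adopt the sterically favoured tetrahedral geometry. → tetrahedral.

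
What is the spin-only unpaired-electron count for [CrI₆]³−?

Summing ligand charges against the −3 overall charge gives an oxidation state of +3 for chromium.
Chromium is a group-6 element; Cr(III) is therefore d³.
In an octahedral field the d³ configuration is t₂g³e_g⁰ (only one arrangement possible), giving 3 unpaired electrons.

3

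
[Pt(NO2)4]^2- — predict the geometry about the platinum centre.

Ligand charges: each nitro (N-bound nitrite) is −1. With an overall charge of −2 the platinum centre must be in the +2 oxidation state.
Group 10 minus oxidation state 2 gives a d⁸ configuration.
Coordination number: 4.
A 5d d⁸ ion has a large crystal-field splitting; square planar leaves the high-energy d_{x²−y²} orbital empty and maximises CFSE.

square planar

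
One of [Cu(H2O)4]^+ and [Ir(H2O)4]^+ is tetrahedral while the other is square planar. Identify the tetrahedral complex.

For [Cu(H2O)4]^+: Water is neutral; balancing the +1 overall charge requires Cu(I). Copper is a group-11 element; Cu(I) is therefore d¹⁰. A d¹⁰ ion has no crystal-field stabilisation preference between square planar and tetrahedral, so four ligands adopt the sterically favoured tetrahedral geometry. → tetrahedral.
For [Ir(H2O)4]^+: Summing ligand charges against the +1 overall charge gives an oxidation state of +1 for iridium. Iridium is a group-9 element; Ir(I) is therefore d⁸. A 5d d⁸ ion has a large crystal-field splitting; square planar leaves the high-energy d_{x²−y²} orbital empty and maximises CFSE. → square planar.

[Cu(H2O)4]^+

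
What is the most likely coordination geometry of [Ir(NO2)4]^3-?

Each nitro (N-bound nitrite) is −1; balancing the −3 overall charge requires Ir(I).
Iridium is a group-9 element; Ir(I) is therefore d⁸.
Coordination number: 4.
A 5d d⁸ ion has a large crystal-field splitting; square planar leaves the high-energy d_{x²−y²} orbital empty and maximises CFSE.

square planar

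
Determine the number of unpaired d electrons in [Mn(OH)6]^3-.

Each hydroxide is −1; balancing the −3 overall charge requires Mn(III).
Manganese is a group-7 element; Mn(III) is therefore d⁴.
The spin state decides the count: Hydroxide is a weak-field ligand for a first-row metal, so the complex is high-spin.
An octahedral high-spin d⁴ ion is t₂g³e_g¹, giving 4 unpaired electrons.

4 unpaired electrons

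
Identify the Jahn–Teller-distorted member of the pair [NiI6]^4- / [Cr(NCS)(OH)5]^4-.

[Cr(NCS)(OH)5]^4-

[NiI6]^4-: Summing ligand charges against the −4 overall charge gives an oxidation state of +2 for nickel. Group 10 minus oxidation state 2 gives a d⁸ configuration. The d⁸ configuration leaves the e_g set evenly filled (or empty) — no strong Jahn–Teller driving force.
[Cr(NCS)(OH)5]^4-: Summing ligand charges against the −4 overall charge gives an oxidation state of +2 for chromium. Cr sits in group 6, so the d-electron count is 6 − 2 = 4. Hydroxide and isothiocyanate are weak-field ligands for a first-row metal, so the complex is high-spin. The t₂g³e_g¹ (high-spin) configuration has an unevenly filled e_g set; the Jahn–Teller theorem predicts a tetragonal distortion (typically axial elongation) to lift the degeneracy.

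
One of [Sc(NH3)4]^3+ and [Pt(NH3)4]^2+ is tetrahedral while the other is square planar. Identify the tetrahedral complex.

[Sc(NH3)4]^3+

For [Sc(NH3)4]^3+: Summing ligand charges against the +3 overall charge gives an oxidation state of +3 for scandium. Sc sits in group 3, so the d-electron count is 3 − 3 = 0. A d⁰ ion has no crystal-field stabilisation preference between square planar and tetrahedral, so four ligands adopt the sterically favoured tetrahedral geometry. → tetrahedral.
For [Pt(NH3)4]^2+: Ligand charges: ammonia is neutral. With an overall charge of +2 the platinum centre must be in the +2 oxidation state. Group 10 minus oxidation state 2 gives a d⁸ configuration. A 5d d⁸ ion has a large crystal-field splitting; square planar leaves the high-energy d_{x²−y²} orbital empty and maximises CFSE. → square planar.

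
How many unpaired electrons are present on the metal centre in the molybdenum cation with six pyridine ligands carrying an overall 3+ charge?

3 unpaired electrons

Summing ligand charges against the +3 overall charge gives an oxidation state of +3 for molybdenum.
Group 6 minus oxidation state 3 gives a d³ configuration.
In an octahedral field the d³ configuration is t₂g³e_g⁰ (only one arrangement possible), giving 3 unpaired electrons.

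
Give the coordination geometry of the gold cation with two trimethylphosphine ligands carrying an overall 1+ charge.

Trimethylphosphine is neutral; balancing the +1 overall charge requires Au(I).
Group 11 minus oxidation state 1 gives a d¹⁰ configuration.
With 2 monodentate ligands the coordination number is 2.
A d¹⁰ ion with only two ligands adopts a linear arrangement (sp hybridisation; no CFSE preference).

linear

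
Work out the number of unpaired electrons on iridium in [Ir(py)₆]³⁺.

0

Summing ligand charges against the +3 overall charge gives an oxidation state of +3 for iridium.
Iridium is a group-9 element; Ir(III) is therefore d⁶.
The spin state decides the count: a 5d ion has a large Δₒ and is invariably low-spin.
An octahedral low-spin d⁶ ion is t₂g⁶e_g⁰, giving 0 unpaired electrons.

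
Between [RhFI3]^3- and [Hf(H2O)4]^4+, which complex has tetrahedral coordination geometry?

For [RhFI3]^3-: Each fluoride is −1; each iodide is −1; balancing the −3 overall charge requires Rh(I). Rh sits in group 9, so the d-electron count is 9 − 1 = 8. A 4d d⁸ ion has a large crystal-field splitting; square planar leaves the high-energy d_{x²−y²} orbital empty and maximises CFSE. → square planar.
For [Hf(H2O)4]^4+: Summing ligand charges against the +4 overall charge gives an oxidation state of +4 for hafnium. Hf sits in group 4, so the d-electron count is 4 − 4 = 0. A d⁰ ion has no crystal-field stabilisation preference between square planar and tetrahedral, so four ligands adopt the sterically favoured tetrahedral geometry. → tetrahedral.

[Hf(H2O)4]^4+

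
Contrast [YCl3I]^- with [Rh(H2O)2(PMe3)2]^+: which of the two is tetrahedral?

For [YCl3I]^-: Summing ligand charges against the −1 overall charge gives an oxidation state of +3 for yttrium. Yttrium is a group-3 element; Y(III) is therefore d⁰. A d⁰ ion has no crystal-field stabilisation preference between square planar and tetrahedral, so four ligands adopt the sterically favoured tetrahedral geometry. → tetrahedral.
For [Rh(H2O)2(PMe3)2]^+: Summing ligand charges against the +1 overall charge gives an oxidation state of +1 for rhodium. Rh sits in group 9, so the d-electron count is 9 − 1 = 8. A 4d d⁸ ion has a large crystal-field splitting; square planar leaves the high-energy d_{x²−y²} orbital empty and maximises CFSE. → square planar.

[YCl3I]^-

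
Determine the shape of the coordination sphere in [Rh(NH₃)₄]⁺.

square planar

Summing ligand charges against the +1 overall charge gives an oxidation state of +1 for rhodium.
Rh sits in group 9, so the d-electron count is 9 − 1 = 8.
With 4 monodentate ligands the coordination number is 4.
A 4d d⁸ ion has a large crystal-field splitting; square planar leaves the high-energy d_{x²−y²} orbital empty and maximises CFSE.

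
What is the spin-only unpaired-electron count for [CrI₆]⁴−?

Ligand charges: each iodide is −1. With an overall charge of −4 the chromium centre must be in the +2 oxidation state.
Cr sits in group 6, so the d-electron count is 6 − 2 = 4.
The spin state decides the count: Iodide is a weak-field ligand for a first-row metal, so the complex is high-spin.
An octahedral high-spin d⁴ ion is t₂g³e_g¹, giving 4 unpaired electrons.

4 unpaired electrons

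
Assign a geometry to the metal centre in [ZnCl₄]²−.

tetrahedral

Ligand charges: each chloride is −1. With an overall charge of −2 the zinc centre must be in the +2 oxidation state.
Zinc is a group-12 element; Zn(II) is therefore d¹⁰.
Coordination number: 4.
A d¹⁰ ion has no crystal-field stabilisation preference between square planar and tetrahedral, so four ligands adopt the sterically favoured tetrahedral geometry.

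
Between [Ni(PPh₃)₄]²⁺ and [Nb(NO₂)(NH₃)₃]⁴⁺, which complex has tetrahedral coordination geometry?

[Nb(NO₂)(NH₃)₃]⁴⁺

For [Ni(PPh₃)₄]²⁺: Summing ligand charges against the +2 overall charge gives an oxidation state of +2 for nickel. Nickel is a group-10 element; Ni(II) is therefore d⁸. Triphenylphosphine is a strong-field ligand (high in the spectrochemical series). A 3d d⁸ ion with strong-field ligands gains enough CFSE to favour square planar over tetrahedral. → square planar.
For [Nb(NO₂)(NH₃)₃]⁴⁺: Each nitro (N-bound nitrite) is −1; ammonia is neutral; balancing the +4 overall charge requires Nb(V). Group 5 minus oxidation state 5 gives a d⁰ configuration. A d⁰ ion has no crystal-field stabilisation preference between square planar and tetrahedral, so four ligands adopt the sterically favoured tetrahedral geometry. → tetrahedral.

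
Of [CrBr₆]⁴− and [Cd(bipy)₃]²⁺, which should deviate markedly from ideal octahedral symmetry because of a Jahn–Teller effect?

[CrBr₆]⁴−

[CrBr₆]⁴−: Summing ligand charges against the −4 overall charge gives an oxidation state of +2 for chromium. Cr sits in group 6, so the d-electron count is 6 − 2 = 4. Bromide is a weak-field ligand for a first-row metal, so the complex is high-spin. The t₂g³e_g¹ (high-spin) configuration has an unevenly filled e_g set; the Jahn–Teller theorem predicts a tetragonal distortion (typically axial elongation) to lift the degeneracy.
[Cd(bipy)₃]²⁺: Summing ligand charges against the +2 overall charge gives an oxidation state of +2 for cadmium. Cadmium is a group-12 element; Cd(II) is therefore d¹⁰. The d¹⁰ configuration leaves the e_g set evenly filled (or empty) — no strong Jahn–Teller driving force.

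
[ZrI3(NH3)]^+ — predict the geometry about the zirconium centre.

tetrahedral

Ligand charges: each iodide is −1; ammonia is neutral. With an overall charge of +1 the zirconium centre must be in the +4 oxidation state.
Zr sits in group 4, so the d-electron count is 4 − 4 = 0.
Coordination number: 4.
A d⁰ ion has no crystal-field stabilisation preference between square planar and tetrahedral, so four ligands adopt the sterically favoured tetrahedral geometry.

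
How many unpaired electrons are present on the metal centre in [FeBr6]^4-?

Ligand charges: each bromide is −1. With an overall charge of −4 the iron centre must be in the +2 oxidation state.
Iron is a group-8 element; Fe(II) is therefore d⁶.
The spin state decides the count: Bromide is a weak-field ligand for a first-row metal, so the complex is high-spin.
An octahedral high-spin d⁶ ion is t₂g⁴e_g², giving 4 unpaired electrons.

4 unpaired electrons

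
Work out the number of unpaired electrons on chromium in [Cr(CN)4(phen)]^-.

Summing ligand charges against the −1 overall charge gives an oxidation state of +3 for chromium.
Chromium is a group-6 element; Cr(III) is therefore d³.
Counting donor atoms: 4×cyanide (monodentate) → 4 donors; 1×1,10-phenanthroline (bidentate) → 2 donors. Coordination number = 6.
In an octahedral field the d³ configuration is t₂g³e_g⁰ (only one arrangement possible), giving 3 unpaired electrons.

3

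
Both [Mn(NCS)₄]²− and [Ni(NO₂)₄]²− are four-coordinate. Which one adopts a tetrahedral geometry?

[Mn(NCS)₄]²−

For [Mn(NCS)₄]²−: Ligand charges: each isothiocyanate is −1. With an overall charge of −2 the manganese centre must be in the +2 oxidation state. Manganese is a group-7 element; Mn(II) is therefore d⁵. A high-spin d⁵ ion has zero CFSE in either geometry, so four ligands adopt the sterically favoured tetrahedral geometry. → tetrahedral.
For [Ni(NO₂)₄]²−: Each nitro (N-bound nitrite) is −1; balancing the −2 overall charge requires Ni(II). Group 10 minus oxidation state 2 gives a d⁸ configuration. Nitro (N-bound nitrite) is a strong-field ligand (high in the spectrochemical series). A 3d d⁸ ion with strong-field ligands gains enough CFSE to favour square planar over tetrahedral. → square planar.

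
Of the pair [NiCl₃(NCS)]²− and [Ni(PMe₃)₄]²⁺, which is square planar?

For [NiCl₃(NCS)]²−: Ligand charges: each chloride is −1; each isothiocyanate is −1. With an overall charge of −2 the nickel centre must be in the +2 oxidation state. Ni sits in group 10, so the d-electron count is 10 − 2 = 8. Chloride and isothiocyanate are weak-field ligands. With weak-field ligands the CFSE gain from square planar is small, so a 3d d⁸ ion takes the sterically preferred tetrahedral geometry. → tetrahedral.
For [Ni(PMe₃)₄]²⁺: Summing ligand charges against the +2 overall charge gives an oxidation state of +2 for nickel. Nickel is a group-10 element; Ni(II) is therefore d⁸. Trimethylphosphine is a strong-field ligand (high in the spectrochemical series). A 3d d⁸ ion with strong-field ligands gains enough CFSE to favour square planar over tetrahedral. → square planar.

[Ni(PMe₃)₄]²⁺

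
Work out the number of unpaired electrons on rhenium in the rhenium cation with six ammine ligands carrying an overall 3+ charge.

2

Summing ligand charges against the +3 overall charge gives an oxidation state of +3 for rhenium.
Rhenium is a group-7 element; Re(III) is therefore d⁴.
The spin state decides the count: a 5d ion has a large Δₒ and is invariably low-spin.
An octahedral low-spin d⁴ ion is t₂g⁴e_g⁰, giving 2 unpaired electrons.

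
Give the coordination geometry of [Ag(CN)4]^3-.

Summing ligand charges against the −3 overall charge gives an oxidation state of +1 for silver.
Ag sits in group 11, so the d-electron count is 11 − 1 = 10.
Coordination number: 4.
A d¹⁰ ion has no crystal-field stabilisation preference between square planar and tetrahedral, so four ligands adopt the sterically favoured tetrahedral geometry.

tetrahedral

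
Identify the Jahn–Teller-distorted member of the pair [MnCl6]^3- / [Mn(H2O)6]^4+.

[MnCl6]^3-: Summing ligand charges against the −3 overall charge gives an oxidation state of +3 for manganese. Group 7 minus oxidation state 3 gives a d⁴ configuration. Chloride is a weak-field ligand for a first-row metal, so the complex is high-spin. The t₂g³e_g¹ (high-spin) configuration has an unevenly filled e_g set; the Jahn–Teller theorem predicts a tetragonal distortion (typically axial elongation) to lift the degeneracy.
[Mn(H2O)6]^4+: Ligand charges: water is neutral. With an overall charge of +4 the manganese centre must be in the +4 oxidation state. Manganese is a group-7 element; Mn(IV) is therefore d³. The d³ configuration leaves the e_g set evenly filled (or empty) — no strong Jahn–Teller driving force.

[MnCl6]^3-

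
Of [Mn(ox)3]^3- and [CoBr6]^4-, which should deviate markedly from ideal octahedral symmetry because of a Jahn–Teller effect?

[Mn(ox)3]^3-

[Mn(ox)3]^3-: Summing ligand charges against the −3 overall charge gives an oxidation state of +3 for manganese. Group 7 minus oxidation state 3 gives a d⁴ configuration. Oxalate is a weak-field ligand for a first-row metal, so the complex is high-spin. The t₂g³e_g¹ (high-spin) configuration has an unevenly filled e_g set; the Jahn–Teller theorem predicts a tetragonal distortion (typically axial elongation) to lift the degeneracy.
[CoBr6]^4-: Each bromide is −1; balancing the −4 overall charge requires Co(II). Cobalt is a group-9 element; Co(II) is therefore d⁷. Bromide is a weak-field ligand for a first-row metal, so the complex is high-spin. The d⁷ configuration leaves the e_g set evenly filled (or empty) — no strong Jahn–Teller driving force.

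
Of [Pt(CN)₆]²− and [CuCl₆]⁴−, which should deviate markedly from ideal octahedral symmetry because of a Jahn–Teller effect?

[CuCl₆]⁴−

[Pt(CN)₆]²−: Each cyanide is −1; balancing the −2 overall charge requires Pt(IV). Pt sits in group 10, so the d-electron count is 10 − 4 = 6. A 5d ion has a large Δₒ and is invariably low-spin. The d⁶ configuration leaves the e_g set evenly filled (or empty) — no strong Jahn–Teller driving force.
[CuCl₆]⁴−: Each chloride is −1; balancing the −4 overall charge requires Cu(II). Cu sits in group 11, so the d-electron count is 11 − 2 = 9. The t₂g⁶e_g³ configuration has an unevenly filled e_g set; the Jahn–Teller theorem predicts a tetragonal distortion (typically axial elongation) to lift the degeneracy.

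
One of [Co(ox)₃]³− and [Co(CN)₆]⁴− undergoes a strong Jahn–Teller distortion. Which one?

[Co(ox)₃]³−: Summing ligand charges against the −3 overall charge gives an oxidation state of +3 for cobalt. Co sits in group 9, so the d-electron count is 9 − 3 = 6. Co(III) has an exceptionally large octahedral splitting and is low-spin with essentially every ligand except fluoride. The d⁶ configuration leaves the e_g set evenly filled (or empty) — no strong Jahn–Teller driving force.
[Co(CN)₆]⁴−: Summing ligand charges against the −4 overall charge gives an oxidation state of +2 for cobalt. Co sits in group 9, so the d-electron count is 9 − 2 = 7. Cyanide is a strong-field ligand (high in the spectrochemical series) for a first-row metal, so the complex is low-spin. The t₂g⁶e_g¹ (low-spin) configuration has an unevenly filled e_g set; the Jahn–Teller theorem predicts a tetragonal distortion (typically axial elongation) to lift the degeneracy.

[Co(CN)₆]⁴−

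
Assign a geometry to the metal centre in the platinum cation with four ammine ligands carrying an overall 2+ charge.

square planar

Summing ligand charges against the +2 overall charge gives an oxidation state of +2 for platinum.
Pt sits in group 10, so the d-electron count is 10 − 2 = 8.
Coordination number: 4.
A 5d d⁸ ion has a large crystal-field splitting; square planar leaves the high-energy d_{x²−y²} orbital empty and maximises CFSE.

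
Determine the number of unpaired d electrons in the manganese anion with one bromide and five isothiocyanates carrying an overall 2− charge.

3 unpaired electrons

Each bromide is −1; each isothiocyanate is −1; balancing the −2 overall charge requires Mn(IV).
Manganese is a group-7 element; Mn(IV) is therefore d³.
In an octahedral field the d³ configuration is t₂g³e_g⁰ (only one arrangement possible), giving 3 unpaired electrons.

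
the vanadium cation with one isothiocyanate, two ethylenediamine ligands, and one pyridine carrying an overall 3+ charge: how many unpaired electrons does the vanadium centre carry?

1 unpaired electron

Ligand charges: each isothiocyanate is −1; ethylenediamine is neutral; pyridine is neutral. With an overall charge of +3 the vanadium centre must be in the +4 oxidation state.
Group 5 minus oxidation state 4 gives a d¹ configuration.
Counting donor atoms: 1×isothiocyanate (monodentate) → 1 donor; 2×ethylenediamine (bidentate) → 4 donors; 1×pyridine (monodentate) → 1 donor. Coordination number = 6.
In an octahedral field the d¹ configuration is t₂g¹e_g⁰ (only one arrangement possible), giving 1 unpaired electron.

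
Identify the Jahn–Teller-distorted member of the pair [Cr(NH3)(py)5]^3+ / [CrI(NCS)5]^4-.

[CrI(NCS)5]^4-

[Cr(NH3)(py)5]^3+: Ammonia is neutral; pyridine is neutral; balancing the +3 overall charge requires Cr(III). Chromium is a group-6 element; Cr(III) is therefore d³. The d³ configuration leaves the e_g set evenly filled (or empty) — no strong Jahn–Teller driving force.
[CrI(NCS)5]^4-: Each iodide is −1; each isothiocyanate is −1; balancing the −4 overall charge requires Cr(II). Chromium is a group-6 element; Cr(II) is therefore d⁴. Iodide and isothiocyanate are weak-field ligands for a first-row metal, so the complex is high-spin. The t₂g³e_g¹ (high-spin) configuration has an unevenly filled e_g set; the Jahn–Teller theorem predicts a tetragonal distortion (typically axial elongation) to lift the degeneracy.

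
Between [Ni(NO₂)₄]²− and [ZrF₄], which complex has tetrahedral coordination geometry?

For [Ni(NO₂)₄]²−: Each nitro (N-bound nitrite) is −1; balancing the −2 overall charge requires Ni(II). Ni sits in group 10, so the d-electron count is 10 − 2 = 8. Nitro (N-bound nitrite) is a strong-field ligand (high in the spectrochemical series). A 3d d⁸ ion with strong-field ligands gains enough CFSE to favour square planar over tetrahedral. → square planar.
For [ZrF₄]: Ligand charges: each fluoride is −1. With an overall charge of 0 the zirconium centre must be in the +4 oxidation state. Group 4 minus oxidation state 4 gives a d⁰ configuration. A d⁰ ion has no crystal-field stabilisation preference between square planar and tetrahedral, so four ligands adopt the sterically favoured tetrahedral geometry. → tetrahedral.

[ZrF₄]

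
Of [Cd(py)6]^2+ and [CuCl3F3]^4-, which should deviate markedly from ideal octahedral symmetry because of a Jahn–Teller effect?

[CuCl3F3]^4-

[Cd(py)6]^2+: Ligand charges: pyridine is neutral. With an overall charge of +2 the cadmium centre must be in the +2 oxidation state. Group 12 minus oxidation state 2 gives a d¹⁰ configuration. The d¹⁰ configuration leaves the e_g set evenly filled (or empty) — no strong Jahn–Teller driving force.
[CuCl3F3]^4-: Ligand charges: each chloride is −1; each fluoride is −1. With an overall charge of −4 the copper centre must be in the +2 oxidation state. Cu sits in group 11, so the d-electron count is 11 − 2 = 9. The t₂g⁶e_g³ configuration has an unevenly filled e_g set; the Jahn–Teller theorem predicts a tetragonal distortion (typically axial elongation) to lift the degeneracy.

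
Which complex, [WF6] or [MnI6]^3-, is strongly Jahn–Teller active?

[WF6]: Each fluoride is −1; balancing the 0 overall charge requires W(VI). Group 6 minus oxidation state 6 gives a d⁰ configuration. The d⁰ configuration leaves the e_g set evenly filled (or empty) — no strong Jahn–Teller driving force.
[MnI6]^3-: Each iodide is −1; balancing the −3 overall charge requires Mn(III). Manganese is a group-7 element; Mn(III) is therefore d⁴. Iodide is a weak-field ligand for a first-row metal, so the complex is high-spin. The t₂g³e_g¹ (high-spin) configuration has an unevenly filled e_g set; the Jahn–Teller theorem predicts a tetragonal distortion (typically axial elongation) to lift the degeneracy.

[MnI6]^3-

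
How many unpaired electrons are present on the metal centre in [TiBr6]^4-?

Each bromide is −1; balancing the −4 overall charge requires Ti(II).
Titanium is a group-4 element; Ti(II) is therefore d².
In an octahedral field the d² configuration is t₂g²e_g⁰ (only one arrangement possible), giving 2 unpaired electrons.

2 unpaired electrons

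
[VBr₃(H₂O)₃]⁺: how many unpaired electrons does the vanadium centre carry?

1 unpaired electron

Each bromide is −1; water is neutral; balancing the +1 overall charge requires V(IV).
Vanadium is a group-5 element; V(IV) is therefore d¹.
In an octahedral field the d¹ configuration is t₂g¹e_g⁰ (only one arrangement possible), giving 1 unpaired electron.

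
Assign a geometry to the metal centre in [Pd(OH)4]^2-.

square planar

Summing ligand charges against the −2 overall charge gives an oxidation state of +2 for palladium.
Palladium is a group-10 element; Pd(II) is therefore d⁸.
With 4 monodentate ligands the coordination number is 4.
A 4d d⁸ ion has a large crystal-field splitting; square planar leaves the high-energy d_{x²−y²} orbital empty and maximises CFSE.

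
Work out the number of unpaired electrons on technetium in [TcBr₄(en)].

3

Each bromide is −1; ethylenediamine is neutral; balancing the 0 overall charge requires Tc(IV).
Group 7 minus oxidation state 4 gives a d³ configuration.
Counting donor atoms: 4×bromide (monodentate) → 4 donors; 1×ethylenediamine (bidentate) → 2 donors. Coordination number = 6.
In an octahedral field the d³ configuration is t₂g³e_g⁰ (only one arrangement possible), giving 3 unpaired electrons.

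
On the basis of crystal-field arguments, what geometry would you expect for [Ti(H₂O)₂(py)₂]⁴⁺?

Summing ligand charges against the +4 overall charge gives an oxidation state of +4 for titanium.
Ti sits in group 4, so the d-electron count is 4 − 4 = 0.
With 4 monodentate ligands the coordination number is 4.
A d⁰ ion has no crystal-field stabilisation preference between square planar and tetrahedral, so four ligands adopt the sterically favoured tetrahedral geometry.

tetrahedral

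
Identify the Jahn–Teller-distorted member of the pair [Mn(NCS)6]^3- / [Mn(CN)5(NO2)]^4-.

[Mn(NCS)6]^3-: Ligand charges: each isothiocyanate is −1. With an overall charge of −3 the manganese centre must be in the +3 oxidation state. Mn sits in group 7, so the d-electron count is 7 − 3 = 4. Isothiocyanate is a weak-field ligand for a first-row metal, so the complex is high-spin. The t₂g³e_g¹ (high-spin) configuration has an unevenly filled e_g set; the Jahn–Teller theorem predicts a tetragonal distortion (typically axial elongation) to lift the degeneracy.
[Mn(CN)5(NO2)]^4-: Ligand charges: each cyanide is −1; each nitro (N-bound nitrite) is −1. With an overall charge of −4 the manganese centre must be in the +2 oxidation state. Manganese is a group-7 element; Mn(II) is therefore d⁵. Cyanide and nitro (N-bound nitrite) are strong-field ligands (high in the spectrochemical series) for a first-row metal, so the complex is low-spin. The d⁵ configuration leaves the e_g set evenly filled (or empty) — no strong Jahn–Teller driving force.

[Mn(NCS)6]^3-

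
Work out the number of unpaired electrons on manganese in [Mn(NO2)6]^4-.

Summing ligand charges against the −4 overall charge gives an oxidation state of +2 for manganese.
Group 7 minus oxidation state 2 gives a d⁵ configuration.
The spin state decides the count: Nitro (N-bound nitrite) is a strong-field ligand (high in the spectrochemical series) for a first-row metal, so the complex is low-spin.
An octahedral low-spin d⁵ ion is t₂g⁵e_g⁰, giving 1 unpaired electron.

1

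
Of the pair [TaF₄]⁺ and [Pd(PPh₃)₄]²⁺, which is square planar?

[Pd(PPh₃)₄]²⁺

For [TaF₄]⁺: Each fluoride is −1; balancing the +1 overall charge requires Ta(V). Ta sits in group 5, so the d-electron count is 5 − 5 = 0. A d⁰ ion has no crystal-field stabilisation preference between square planar and tetrahedral, so four ligands adopt the sterically favoured tetrahedral geometry. → tetrahedral.
For [Pd(PPh₃)₄]²⁺: Ligand charges: triphenylphosphine is neutral. With an overall charge of +2 the palladium centre must be in the +2 oxidation state. Pd sits in group 10, so the d-electron count is 10 − 2 = 8. A 4d d⁸ ion has a large crystal-field splitting; square planar leaves the high-energy d_{x²−y²} orbital empty and maximises CFSE. → square planar.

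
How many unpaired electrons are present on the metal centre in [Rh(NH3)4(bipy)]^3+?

Ammonia is neutral; 2,2′-bipyridine is neutral; balancing the +3 overall charge requires Rh(III).
Rh sits in group 9, so the d-electron count is 9 − 3 = 6.
Counting donor atoms: 4×ammonia (monodentate) → 4 donors; 1×2,2′-bipyridine (bidentate) → 2 donors. Coordination number = 6.
The spin state decides the count: a 4d ion has a large Δₒ and is invariably low-spin.
An octahedral low-spin d⁶ ion is t₂g⁶e_g⁰, giving 0 unpaired electrons.

0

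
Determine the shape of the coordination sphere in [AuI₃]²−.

Each iodide is −1; balancing the −2 overall charge requires Au(I).
Group 11 minus oxidation state 1 gives a d¹⁰ configuration.
With 3 monodentate ligands the coordination number is 3.
Three ligands around a d¹⁰ centre minimise repulsion in a trigonal-planar arrangement.

trigonal planar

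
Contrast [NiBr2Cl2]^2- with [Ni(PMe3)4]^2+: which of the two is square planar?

For [NiBr2Cl2]^2-: Summing ligand charges against the −2 overall charge gives an oxidation state of +2 for nickel. Ni sits in group 10, so the d-electron count is 10 − 2 = 8. Bromide and chloride are weak-field ligands. With weak-field ligands the CFSE gain from square planar is small, so a 3d d⁸ ion takes the sterically preferred tetrahedral geometry. → tetrahedral.
For [Ni(PMe3)4]^2+: Summing ligand charges against the +2 overall charge gives an oxidation state of +2 for nickel. Nickel is a group-10 element; Ni(II) is therefore d⁸. Trimethylphosphine is a strong-field ligand (high in the spectrochemical series). A 3d d⁸ ion with strong-field ligands gains enough CFSE to favour square planar over tetrahedral. → square planar.

[Ni(PMe3)4]^2+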